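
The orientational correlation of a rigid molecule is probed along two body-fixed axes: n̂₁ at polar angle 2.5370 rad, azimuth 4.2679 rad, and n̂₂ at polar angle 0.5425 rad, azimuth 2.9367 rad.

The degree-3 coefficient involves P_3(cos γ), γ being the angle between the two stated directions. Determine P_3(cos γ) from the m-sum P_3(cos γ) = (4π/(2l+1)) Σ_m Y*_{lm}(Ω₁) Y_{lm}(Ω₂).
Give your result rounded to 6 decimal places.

0.312436

Expand P_3 via completeness: Σ_{m} conj(Y_{3,m}) at Ω₁ times Y_{3,m} at Ω₂ —
  [-3]  conj(Y_{3,-3})(Ω₁) = 0.07448 + 0.01802j ; Y_{3,-3}(Ω₂) = -0.04691 - 0.03311j ; Δ = -0.00290 - 0.00331j
  [-2]  conj(Y_{3,-2})(Ω₁) = 0.17121 - 0.21094j ; Y_{3,-2}(Ω₂) = 0.21398 + 0.09295j ; Δ = 0.05624 - 0.02922j
  [-1]  conj(Y_{3,-1})(Ω₁) = -0.18835 - 0.39547j ; Y_{3,-1}(Ω₂) = -0.43573 - 0.09055j ; Δ = 0.04626 + 0.18937j
  [+0]  conj(Y_{3,0})(Ω₁) = -0.11804 + 0.00000j ; Y_{3,0}(Ω₂) = 0.21326 + 0.00000j ; Δ = -0.02517 + 0.00000j
  [+1]  conj(Y_{3,1})(Ω₁) = 0.18835 - 0.39547j ; Y_{3,1}(Ω₂) = 0.43573 - 0.09055j ; Δ = 0.04626 - 0.18937j
  [+2]  conj(Y_{3,2})(Ω₁) = 0.17121 + 0.21094j ; Y_{3,2}(Ω₂) = 0.21398 - 0.09295j ; Δ = 0.05624 + 0.02922j
  [+3]  conj(Y_{3,3})(Ω₁) = -0.07448 + 0.01802j ; Y_{3,3}(Ω₂) = 0.04691 - 0.03311j ; Δ = -0.00290 + 0.00331j
Accumulated sum 0.17404 - 0.00000j; after 4π/(2l+1) scaling, 0.31244 - 0.00000j ⇒ P_3 = 0.312436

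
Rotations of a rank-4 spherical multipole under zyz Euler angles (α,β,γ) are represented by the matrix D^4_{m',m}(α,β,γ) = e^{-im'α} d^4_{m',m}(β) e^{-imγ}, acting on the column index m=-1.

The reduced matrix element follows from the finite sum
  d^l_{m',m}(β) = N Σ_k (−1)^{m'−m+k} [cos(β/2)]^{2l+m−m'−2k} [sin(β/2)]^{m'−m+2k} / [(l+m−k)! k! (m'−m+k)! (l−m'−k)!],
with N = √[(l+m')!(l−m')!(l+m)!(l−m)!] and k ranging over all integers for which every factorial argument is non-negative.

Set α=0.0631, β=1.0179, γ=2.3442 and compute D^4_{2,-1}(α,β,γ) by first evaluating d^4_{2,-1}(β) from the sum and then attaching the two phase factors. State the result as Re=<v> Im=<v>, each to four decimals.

Re=0.2816 Im=-0.3725

D^4_{2,-1}(0.0631,1.0179,2.3442) = e^{-i·2·0.0631}·d^4_{2,-1}(1.0179)·e^{-i·-1·2.3442}. Compute d first:
With c≡cos(β/2)=0.873257 and s≡sin(β/2)=0.487261, N=[720·2·6·120]^{1/2}=1018.233765
k∈{0,1,2} keeps every argument non-negative
  k=0: (−1)^3·1018.2338/(72)·0.8733^5·0.4873^3 = -0.830823
  k=1: (−1)^4·1018.2338/(48)·0.8733^3·0.4873^5 = +0.388006
  k=2: (−1)^5·1018.2338/(240)·0.8733^1·0.4873^7 = -0.024161
d^4_{2,-1}(1.0179) = -0.830823 +0.388006 -0.024161 = -0.466977
Attach z-rotation phases: D = e^{-i(2)(0.0631)}·(-0.466977)·e^{-i(-1)(2.3442)} = +0.281568-0.372542i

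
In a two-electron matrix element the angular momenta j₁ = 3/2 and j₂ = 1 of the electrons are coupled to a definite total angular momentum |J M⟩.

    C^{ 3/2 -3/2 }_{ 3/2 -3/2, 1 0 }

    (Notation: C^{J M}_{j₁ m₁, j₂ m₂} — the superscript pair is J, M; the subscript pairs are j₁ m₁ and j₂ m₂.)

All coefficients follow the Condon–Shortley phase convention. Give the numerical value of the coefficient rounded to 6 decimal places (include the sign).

-0.774597  (= −√(3/5))

triangle: 1!*2!*1!/5! = 2/120
(j±m)!: 0!*3!*1!*1!*0!*3! = 36
prefactor² = (2J+1)*Δ*N² = 12/5
  k=1: −1/(1!*0!*2!*0!*0!*1!) = -1/2
Σ = -1/2  ⇒  CG² = 12/5*(-1/2)² = 3/5
CG = −√(3/5) = -0.774597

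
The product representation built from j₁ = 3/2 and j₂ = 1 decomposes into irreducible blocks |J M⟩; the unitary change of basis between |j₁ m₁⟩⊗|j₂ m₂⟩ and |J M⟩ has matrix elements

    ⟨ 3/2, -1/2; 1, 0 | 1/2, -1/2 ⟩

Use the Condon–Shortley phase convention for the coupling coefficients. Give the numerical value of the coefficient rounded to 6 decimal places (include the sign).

√[2·2!1!0!/4! · 1!2!1!1!0!1!] = √(1/3)
  +(−1)^1/∏(1,1,1,0,0,0)! = -1  (running -1)
⟨..|..⟩ = √(1/3)·(-1) = -0.577350

-0.577350  (= −√(1/3))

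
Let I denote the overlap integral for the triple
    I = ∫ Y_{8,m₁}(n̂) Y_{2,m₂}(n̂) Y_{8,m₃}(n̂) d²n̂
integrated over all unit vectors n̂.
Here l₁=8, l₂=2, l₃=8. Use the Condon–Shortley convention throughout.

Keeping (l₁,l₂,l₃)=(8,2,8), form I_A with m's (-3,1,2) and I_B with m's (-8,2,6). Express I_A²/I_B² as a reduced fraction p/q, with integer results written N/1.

l's match ⇒ only the (l;m) 3-j factors differ between A and B.
A: triangle coeff Δ(8,2,8) = 1/348840; Σ_t [1,2]: t=1:−1/174182400 t=2:+1/87091200 = 1/174182400; (3j)²=55/7752 [(8 2 8; -3 1 2)], sign=+1
B: triangle coeff Δ(8,2,8) = 1/348840; Σ_t [2,2]: t=2:+1/348713164800 = 1/348713164800; (3j)²=2/969 [(8 2 8; -8 2 6)], sign=+1
I_A²/I_B² = (55/7752)/(2/969) = 55/16

55/16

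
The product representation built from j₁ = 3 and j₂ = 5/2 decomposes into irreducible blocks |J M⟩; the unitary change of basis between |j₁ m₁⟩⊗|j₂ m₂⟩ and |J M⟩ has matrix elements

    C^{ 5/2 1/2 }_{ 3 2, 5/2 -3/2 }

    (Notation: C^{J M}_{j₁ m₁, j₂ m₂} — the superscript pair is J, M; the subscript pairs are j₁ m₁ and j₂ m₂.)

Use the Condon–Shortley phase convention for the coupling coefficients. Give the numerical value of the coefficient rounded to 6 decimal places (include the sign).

+√(1/14) ≈ +0.267261

j₁+j₂−J=3  J+j₁−j₂=3  J−j₁+j₂=2  j₁+j₂+J+1=9
(j₁±m₁, j₂±m₂, J±M) = (5,1,1,4,3,2)
P² = 288/7
sum k=0..1:
  [0] +1/12 = 1/12
  [1] −1/24 = -1/24
S = 1/24
C² = P²·S² = 1/14 ; C = +0.267261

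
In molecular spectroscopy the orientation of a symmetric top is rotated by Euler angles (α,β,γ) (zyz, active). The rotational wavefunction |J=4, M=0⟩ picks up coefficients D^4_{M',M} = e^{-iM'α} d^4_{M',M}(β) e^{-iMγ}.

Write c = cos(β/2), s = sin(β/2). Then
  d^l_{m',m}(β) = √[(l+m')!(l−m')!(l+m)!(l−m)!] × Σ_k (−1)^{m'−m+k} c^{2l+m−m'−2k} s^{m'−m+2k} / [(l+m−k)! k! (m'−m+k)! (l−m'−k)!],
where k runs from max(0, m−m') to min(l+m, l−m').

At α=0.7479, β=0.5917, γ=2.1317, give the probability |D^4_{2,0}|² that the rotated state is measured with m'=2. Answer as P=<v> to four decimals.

P=0.2209

First d^4_{2,0}(β=0.5917), then the phase factors e^{-i(2)α} and e^{-i(0)γ}:
c=cos(0.591700/2)=0.956555, s=sin(0.591700/2)=0.291553; N=√[720·2·24·24]=910.735966
k: max(0,(0)−(2))=0 … min(4+(0),4−(2))=2
  k=0: (−1)^2·910.7360/(96)·0.9566^6·0.2916^2 = +0.617753
  k=1: (−1)^3·910.7360/(36)·0.9566^4·0.2916^4 = -0.153038
  k=2: (−1)^4·910.7360/(96)·0.9566^2·0.2916^6 = +0.005331
d^4_{2,0}(0.5917) = +0.617753 -0.153038 +0.005331 = +0.470047
|D^4_{2,0}|² = |d^4_{2,0}(β)|² = (+0.470047)² = 0.220944 (the z-rotation phases have unit modulus)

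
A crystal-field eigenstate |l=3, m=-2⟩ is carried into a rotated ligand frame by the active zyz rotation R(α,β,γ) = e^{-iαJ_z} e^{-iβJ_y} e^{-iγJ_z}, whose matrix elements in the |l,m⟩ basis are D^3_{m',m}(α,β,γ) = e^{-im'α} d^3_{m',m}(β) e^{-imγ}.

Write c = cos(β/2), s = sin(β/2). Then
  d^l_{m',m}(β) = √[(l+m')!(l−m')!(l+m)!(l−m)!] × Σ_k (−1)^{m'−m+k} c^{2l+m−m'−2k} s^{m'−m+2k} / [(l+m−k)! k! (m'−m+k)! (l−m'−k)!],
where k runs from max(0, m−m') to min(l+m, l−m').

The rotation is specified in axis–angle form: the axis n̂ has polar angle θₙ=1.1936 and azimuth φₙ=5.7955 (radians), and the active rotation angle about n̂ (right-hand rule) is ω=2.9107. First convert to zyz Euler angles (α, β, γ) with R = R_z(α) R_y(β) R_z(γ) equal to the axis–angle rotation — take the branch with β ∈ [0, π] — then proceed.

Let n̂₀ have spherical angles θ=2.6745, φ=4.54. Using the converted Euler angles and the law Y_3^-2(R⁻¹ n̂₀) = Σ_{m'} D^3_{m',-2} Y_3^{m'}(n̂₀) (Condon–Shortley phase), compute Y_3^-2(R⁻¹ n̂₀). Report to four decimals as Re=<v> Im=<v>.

Re=-0.0461 Im=0.2752

Axis–angle → zyz. n̂ = (sinθₙcosφₙ, sinθₙsinφₙ, cosθₙ) = (+0.821316, -0.435641, +0.368315), ω = 2.9107.
R = I cosω + sinω [n̂]ₓ + (1−cosω) n̂n̂ᵀ gives
  R = [+0.357757, -0.790391, +0.497284; -0.621816, -0.598932, -0.504604; +0.696674, -0.128693, -0.705750]
β = atan2(√(R₁₃²+R₂₃²), R₃₃) = 2.354278; α = atan2(R₂₃, R₁₃) mod 2π = 5.490481; γ = atan2(R₃₂, −R₃₁) mod 2π = 3.324259
Need the full column D^3_{m',-2} for m'=−3..3 at α=5.4905, β=2.3543, γ=3.3243.
cos(β/2)=0.383569, sin(β/2)=0.923512
d^3_{-3,-2}: single k=1 term ⇒ +0.018782;  D = -0.008034-0.016977i
d^3_{-2,-2}: k∈[0..1] ⇒ +0.003185 -0.092306 = -0.089121;  D = -0.030620+0.083696i
d^3_{-1,-2}: k∈[0..1] ⇒ -0.024247 +0.281117 = +0.256870;  D = +0.233767-0.106468i
d^3_{0,-2}: k∈[0..1] ⇒ +0.101116 -0.586162 = -0.485046;  D = -0.453036-0.173288i
d^3_{1,-2}: k∈[0..1] ⇒ -0.281117 +0.814811 = +0.533693;  D = +0.214085+0.488872i
d^3_{2,-2}: k∈[0..1] ⇒ +0.535090 -0.620378 = -0.085287;  D = +0.031630-0.079205i
d^3_{3,-2}: single k=0 term ⇒ -0.631150;  D = +0.581782-0.244704i
Y_3^{m'}(θ=2.6745,φ=4.54) and Σ D·Y over m':
  (-0.0080-0.0170i)·(+0.0188-0.0331i)  (-0.0306+0.0837i)·(+0.1741+0.0625i)  (+0.2338-0.1065i)·(-0.0745+0.4281i)  (-0.4530-0.1733i)·(-0.3286+0.0000i)  (+0.2141+0.4889i)·(+0.0745+0.4281i)  (+0.0316-0.0792i)·(+0.1741-0.0625i)  (+0.5818-0.2447i)·(-0.0188-0.0331i)
Y_3^-2(R⁻¹ n̂) = -0.046102+0.275238i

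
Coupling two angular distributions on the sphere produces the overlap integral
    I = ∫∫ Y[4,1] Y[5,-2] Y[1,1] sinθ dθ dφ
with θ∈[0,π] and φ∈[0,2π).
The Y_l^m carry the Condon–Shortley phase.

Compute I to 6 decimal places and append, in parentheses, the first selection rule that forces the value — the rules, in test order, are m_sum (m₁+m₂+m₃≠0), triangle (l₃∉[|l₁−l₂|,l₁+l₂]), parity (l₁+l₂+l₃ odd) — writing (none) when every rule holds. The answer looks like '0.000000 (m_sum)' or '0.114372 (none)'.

0.225034 (none)

Checks pass: Σm=0; 10 even; l₃=1∈[1,9].
(2·4+1)(2·5+1)(2·1+1) = 297
Δ: 8! 0! 2! / 11! → 1/495
sum: t=4:+1/576 = 1/576
3j²(4 5 1; 0 0 0) = Δ·Π!·Σ² = 5/99  (sign -1)
sum: t=3:−1/1440 = -1/1440
3j²(4 5 1; 1 -2 1) = Δ·Π!·Σ² = 7/165  (sign -1)
combine: 4πI² = 297·5/99·7/165 = 7/11
take √, sign +1: I = 0.22503380
No selection rule forces the value: the integral is nonzero (none).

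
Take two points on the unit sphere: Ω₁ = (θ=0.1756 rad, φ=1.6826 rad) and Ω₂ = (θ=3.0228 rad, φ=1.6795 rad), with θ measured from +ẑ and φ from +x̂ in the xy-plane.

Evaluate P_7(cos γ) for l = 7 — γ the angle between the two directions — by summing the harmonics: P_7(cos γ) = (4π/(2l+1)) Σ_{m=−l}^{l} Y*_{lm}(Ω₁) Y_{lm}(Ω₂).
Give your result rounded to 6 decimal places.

Addition theorem: P_7(cos γ) = (4π/15) Σ_m Y*_{lm}(Ω₁) Y_{lm}(Ω₂), m = −7…7:
  m=-7: (0.00000 - 0.00000j) × (0.00000 + 0.00000j) = 0.00000 + 0.00000j  (running Σ = 0.00000 + 0.00000j)
  m=-6: (-0.00004 - 0.00003j) × (0.00000 - 0.00000j) = -0.00000 - 0.00000j  (running Σ = -0.00000 - 0.00000j)
  m=-5: (-0.00037 + 0.00059j) × (-0.00005 - 0.00009j) = 0.00000 + 0.00000j  (running Σ = 0.00000 + 0.00000j)
  m=-4: (0.00583 + 0.00280j) × (-0.00128 + 0.00059j) = -0.00001 - 0.00000j  (running Σ = -0.00001 - 0.00000j)
  m=-3: (0.01426 - 0.04089j) × (0.00454 + 0.01342j) = 0.00061 + 0.00001j  (running Σ = 0.00060 + 0.00001j)
  m=-2: (-0.19605 - 0.04458j) × (0.09707 - 0.02144j) = -0.01999 - 0.00012j  (running Σ = -0.01938 - 0.00012j)
  m=-1: (-0.06417 + 0.57154j) × (-0.04770 - 0.43712j) = 0.25290 + 0.00078j  (running Σ = 0.23351 + 0.00067j)
  m=0: (0.66890 + 0.00000j) × (-0.88701 + 0.00000j) = -0.59332 + 0.00000j  (running Σ = -0.35981 + 0.00067j)
  m=1: (0.06417 + 0.57154j) × (0.04770 - 0.43712j) = 0.25290 - 0.00078j  (running Σ = -0.10691 - 0.00012j)
  m=2: (-0.19605 + 0.04458j) × (0.09707 + 0.02144j) = -0.01999 + 0.00012j  (running Σ = -0.12690 + 0.00001j)
  m=3: (-0.01426 - 0.04089j) × (-0.00454 + 0.01342j) = 0.00061 - 0.00001j  (running Σ = -0.12629 - 0.00000j)
  m=4: (0.00583 - 0.00280j) × (-0.00128 - 0.00059j) = -0.00001 + 0.00000j  (running Σ = -0.12629 + 0.00000j)
  m=5: (0.00037 + 0.00059j) × (0.00005 - 0.00009j) = 0.00000 - 0.00000j  (running Σ = -0.12629 - 0.00000j)
  m=6: (-0.00004 + 0.00003j) × (0.00000 + 0.00000j) = -0.00000 + 0.00000j  (running Σ = -0.12629 + 0.00000j)
  m=7: (-0.00000 - 0.00000j) × (-0.00000 + 0.00000j) = 0.00000 - 0.00000j  (running Σ = -0.12629 - 0.00000j)
Σ over m = -0.12629 - 0.00000j; ×(4π/15) → -0.10580 - 0.00000j. Real part: -0.105804

-0.105804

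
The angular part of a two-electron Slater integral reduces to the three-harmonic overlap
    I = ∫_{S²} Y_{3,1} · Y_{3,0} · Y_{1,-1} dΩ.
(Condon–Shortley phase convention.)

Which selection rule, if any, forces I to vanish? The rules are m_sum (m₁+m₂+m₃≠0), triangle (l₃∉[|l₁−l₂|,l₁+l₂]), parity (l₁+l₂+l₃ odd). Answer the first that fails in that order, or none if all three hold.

m₁+m₂+m₃ = 1 + 0 − 1 = 0  ✓
triangle: |3−3|=0 ≤ l₃=1 ≤ 3+3=6  ✓
parity: l₁+l₂+l₃ = 7 is odd  ✗

parity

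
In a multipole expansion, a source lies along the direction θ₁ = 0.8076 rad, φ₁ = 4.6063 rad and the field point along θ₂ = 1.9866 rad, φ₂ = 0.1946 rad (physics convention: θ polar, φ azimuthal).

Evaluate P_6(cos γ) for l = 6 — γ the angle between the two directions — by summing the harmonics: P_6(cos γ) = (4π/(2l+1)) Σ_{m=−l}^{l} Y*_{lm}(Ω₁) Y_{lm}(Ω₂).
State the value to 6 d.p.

0.331766

Expand P_6 via completeness: Σ_{m} conj(Y_{6,m}) at Ω₁ times Y_{6,m} at Ω₂ —
  term(m=-6) = +0.004503+0.018947i   from Y*(Ω₁)=-0.055318+0.040889i, Y(Ω₂)=+0.111082-0.260409i
  term(m=-5) = +0.098483+0.006643i   from Y*(Ω₁)=-0.115319-0.196617i, Y(Ω₂)=-0.243724+0.357940i
  term(m=-4) = +0.029580-0.076710i   from Y*(Ω₁)=+0.377327-0.170479i, Y(Ω₂)=+0.141385-0.139420i
  term(m=-3) = +0.073010+0.057692i   from Y*(Ω₁)=+0.119940+0.364041i, Y(Ω₂)=+0.202564-0.133816i
  term(m=-2) = -0.002697+0.001850i   from Y*(Ω₁)=+0.011083-0.002388i, Y(Ω₂)=-0.266887+0.109456i
  term(m=-1) = -0.016433-0.052994i   from Y*(Ω₁)=+0.039230+0.368397i, Y(Ω₂)=-0.146933+0.028960i
  term(m=+0) = -0.029678-0.000000i   from Y*(Ω₁)=-0.098301-0.000000i, Y(Ω₂)=+0.301915+0.000000i
  term(m=+1) = -0.016433+0.052994i   from Y*(Ω₁)=-0.039230+0.368397i, Y(Ω₂)=+0.146933+0.028960i
  term(m=+2) = -0.002697-0.001850i   from Y*(Ω₁)=+0.011083+0.002388i, Y(Ω₂)=-0.266887-0.109456i
  term(m=+3) = +0.073010-0.057692i   from Y*(Ω₁)=-0.119940+0.364041i, Y(Ω₂)=-0.202564-0.133816i
  term(m=+4) = +0.029580+0.076710i   from Y*(Ω₁)=+0.377327+0.170479i, Y(Ω₂)=+0.141385+0.139420i
  term(m=+5) = +0.098483-0.006643i   from Y*(Ω₁)=+0.115319-0.196617i, Y(Ω₂)=+0.243724+0.357940i
  term(m=+6) = +0.004503-0.018947i   from Y*(Ω₁)=-0.055318-0.040889i, Y(Ω₂)=+0.111082+0.260409i
Accumulated sum +0.343215+0.000000i; after 4π/(2l+1) scaling, +0.331766+0.000000i ⇒ P_6 = 0.331766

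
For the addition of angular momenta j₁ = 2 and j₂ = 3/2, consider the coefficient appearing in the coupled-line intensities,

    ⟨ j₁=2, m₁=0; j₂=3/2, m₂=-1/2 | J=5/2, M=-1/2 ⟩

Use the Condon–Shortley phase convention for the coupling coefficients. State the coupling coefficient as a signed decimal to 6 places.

triangle: 1!·3!·2!/7! = 12/5040
(j±m)!: 2!·2!·1!·2!·2!·3! = 96
prefactor² = (2J+1)·Δ·N² = 48/35
  k=0: +1/(0!·1!·2!·1!·1!·1!) = 1/2
  k=1: −1/(1!·0!·1!·0!·2!·2!) = -1/4
Σ = 1/4  ⇒  CG² = 48/35·(1/4)² = 3/35
CG = +√(3/35) = +0.292770

+0.292770  (= +√(3/35))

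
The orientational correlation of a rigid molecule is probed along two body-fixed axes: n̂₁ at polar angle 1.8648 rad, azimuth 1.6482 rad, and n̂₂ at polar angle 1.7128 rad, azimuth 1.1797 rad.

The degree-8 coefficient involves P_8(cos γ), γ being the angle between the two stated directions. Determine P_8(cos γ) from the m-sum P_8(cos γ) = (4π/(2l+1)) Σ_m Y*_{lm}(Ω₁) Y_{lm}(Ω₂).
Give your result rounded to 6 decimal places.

Addition theorem: P_8(cos γ) = (4π/17) Σ_m Y*_{lm}(Ω₁) Y_{lm}(Ω₂), m = −8…8:
  m=-8: (0.29552 + 0.21063j) × (-0.47532 + 0.00609j) = -0.14175 - 0.09832j  (running Σ = -0.14175 - 0.09832j)
  m=-7: (-0.22666 + 0.37657j) × (0.10684 + 0.24996j) = -0.11835 - 0.01642j  (running Σ = -0.26010 - 0.11474j)
  m=-6: (-0.06716 - 0.03365j) × (-0.17354 + 0.17691j) = 0.01761 - 0.00604j  (running Σ = -0.24249 - 0.12078j)
  m=-5: (-0.12431 + 0.30499j) × (0.27376 + 0.11083j) = -0.06783 + 0.06972j  (running Σ = -0.31032 - 0.05107j)
  m=-4: (-0.19601 - 0.06271j) × (0.00105 + 0.16416j) = 0.01009 - 0.03224j  (running Σ = -0.30024 - 0.08331j)
  m=-3: (-0.05575 + 0.23575j) × (0.27586 - 0.11582j) = 0.01193 + 0.07149j  (running Σ = -0.28831 - 0.01182j)
  m=-2: (-0.24740 - 0.03861j) × (0.08862 + 0.08805j) = -0.01853 - 0.02521j  (running Σ = -0.30683 - 0.03702j)
  m=-1: (-0.01539 + 0.19839j) × (0.11400 - 0.27648j) = 0.05310 + 0.02687j  (running Σ = -0.25374 - 0.01015j)
  m=0: (-0.26109 + 0.00000j) × (0.11310 + 0.00000j) = -0.02953 + 0.00000j  (running Σ = -0.28327 - 0.01015j)
  m=1: (0.01539 + 0.19839j) × (-0.11400 - 0.27648j) = 0.05310 - 0.02687j  (running Σ = -0.23017 - 0.03702j)
  m=2: (-0.24740 + 0.03861j) × (0.08862 - 0.08805j) = -0.01853 + 0.02521j  (running Σ = -0.24870 - 0.01182j)
  m=3: (0.05575 + 0.23575j) × (-0.27586 - 0.11582j) = 0.01193 - 0.07149j  (running Σ = -0.23677 - 0.08331j)
  m=4: (-0.19601 + 0.06271j) × (0.00105 - 0.16416j) = 0.01009 + 0.03224j  (running Σ = -0.22669 - 0.05107j)
  m=5: (0.12431 + 0.30499j) × (-0.27376 + 0.11083j) = -0.06783 - 0.06972j  (running Σ = -0.29452 - 0.12078j)
  m=6: (-0.06716 + 0.03365j) × (-0.17354 - 0.17691j) = 0.01761 + 0.00604j  (running Σ = -0.27691 - 0.11474j)
  m=7: (0.22666 + 0.37657j) × (-0.10684 + 0.24996j) = -0.11835 + 0.01642j  (running Σ = -0.39526 - 0.09832j)
  m=8: (0.29552 - 0.21063j) × (-0.47532 - 0.00609j) = -0.14175 + 0.09832j  (running Σ = -0.53701 - 0.00000j)
Accumulated sum -0.53701 - 0.00000j; after 4π/(2l+1) scaling, -0.39696 - 0.00000j ⇒ P_8 = -0.396956

-0.396956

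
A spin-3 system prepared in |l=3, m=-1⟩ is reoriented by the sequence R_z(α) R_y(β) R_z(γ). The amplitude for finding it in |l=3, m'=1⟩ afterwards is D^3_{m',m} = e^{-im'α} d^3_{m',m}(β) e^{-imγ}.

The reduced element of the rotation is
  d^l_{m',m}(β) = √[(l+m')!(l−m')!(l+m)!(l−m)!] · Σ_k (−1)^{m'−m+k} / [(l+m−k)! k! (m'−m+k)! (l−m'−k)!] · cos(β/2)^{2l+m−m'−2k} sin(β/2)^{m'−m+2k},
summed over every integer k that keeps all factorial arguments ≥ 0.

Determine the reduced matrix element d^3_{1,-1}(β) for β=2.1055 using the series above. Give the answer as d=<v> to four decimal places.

d=-0.4153

d^3_{1,-1}(β=2.1055) via the finite sum:
With c≡cos(β/2)=0.495184 and s≡sin(β/2)=0.868788, N=[24·2·2·24]^{1/2}=48.000000
k∈{0,1,2} keeps every argument non-negative
  k=0: (−1)^2·48.0000/(8)·0.4952^4·0.8688^2 = +0.272298
  k=1: (−1)^3·48.0000/(6)·0.4952^2·0.8688^4 = -1.117580
  k=2: (−1)^4·48.0000/(48)·0.4952^0·0.8688^6 = +0.430015
d^3_{1,-1}(2.1055) = +0.272298 -1.117580 +0.430015 = -0.415267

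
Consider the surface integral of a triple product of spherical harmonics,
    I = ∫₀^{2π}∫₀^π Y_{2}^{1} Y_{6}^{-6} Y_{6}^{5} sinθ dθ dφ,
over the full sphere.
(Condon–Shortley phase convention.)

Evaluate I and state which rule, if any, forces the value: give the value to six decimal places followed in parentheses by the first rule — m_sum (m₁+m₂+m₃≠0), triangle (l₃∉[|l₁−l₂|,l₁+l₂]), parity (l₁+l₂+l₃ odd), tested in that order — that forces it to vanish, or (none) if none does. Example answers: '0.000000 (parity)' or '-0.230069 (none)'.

0.178412 (none)

m-sum 0 ✓  L=14 even ✓  4≤6≤8 ✓
Π(2lᵢ+1) = 5×13×13 = 845
triangle coeff Δ(2,6,6) = 1/90090
Σ_t [0,2]: t=0:+1/69120 t=1:−1/14400 t=2:+1/69120 = -7/172800
(3j)²=14/715 [(2 6 6; 0 0 0)], sign=-1
Σ_t [0,0]: t=0:+1/7257600 = 1/7257600
(3j)²=11/455 [(2 6 6; 1 -6 5)], sign=-1
⇒ 4πI² = 2/5
I = (+1)√(2/5/(4π)) = 0.17841241
No selection rule forces the value: the integral is nonzero (none).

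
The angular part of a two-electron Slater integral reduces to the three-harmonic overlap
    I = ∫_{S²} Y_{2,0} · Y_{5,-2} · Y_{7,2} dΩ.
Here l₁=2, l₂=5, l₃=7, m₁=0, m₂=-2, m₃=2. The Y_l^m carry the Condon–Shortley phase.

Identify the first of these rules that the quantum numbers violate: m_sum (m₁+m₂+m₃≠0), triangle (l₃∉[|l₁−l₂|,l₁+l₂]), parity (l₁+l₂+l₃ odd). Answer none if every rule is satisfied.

azimuthal sum: 0 − 2 + 2 = 0  ✓
3 ≤ 7 ≤ 7 (triangle on l)  ✓
L = 2 + 5 + 7 = 14 (even)  ✓

none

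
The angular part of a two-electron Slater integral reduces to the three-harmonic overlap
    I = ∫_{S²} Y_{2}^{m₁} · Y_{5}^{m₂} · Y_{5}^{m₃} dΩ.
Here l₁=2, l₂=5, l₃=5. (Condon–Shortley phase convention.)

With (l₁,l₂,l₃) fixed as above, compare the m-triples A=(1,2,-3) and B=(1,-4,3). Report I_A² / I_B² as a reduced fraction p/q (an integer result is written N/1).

Same 2,5,5: normalisation and zero-m 3j drop out of the ratio.
A: Δ: 2! 2! 8! / 13! → 1/38610; sum: t=0:+1/10080 t=1:−1/2880 = -1/4032; 3j²(2 5 5; 1 2 -3) = Δ·Π!·Σ² = 10/429  (sign -1)
B: Δ: 2! 2! 8! / 13! → 1/38610; sum: t=0:+1/10080 t=1:−1/80640 = 1/11520; 3j²(2 5 5; 1 -4 3) = Δ·Π!·Σ² = 49/1430  (sign +1)
I_A²/I_B² = (10/429)/(49/1430) = 100/147

100/147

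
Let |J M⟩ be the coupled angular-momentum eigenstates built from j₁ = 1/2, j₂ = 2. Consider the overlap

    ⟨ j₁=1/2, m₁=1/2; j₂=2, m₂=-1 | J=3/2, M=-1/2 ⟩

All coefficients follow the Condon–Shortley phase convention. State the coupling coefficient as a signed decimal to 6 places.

+√(3/5) = +0.774597

√[4·1!0!3!/5! · 1!0!1!3!1!2!] = √(12/5)
  +(−1)^0/∏(0,1,0,1,0,2)! = 1/2  (running 1/2)
⟨..|..⟩ = √(12/5)·(1/2) = +0.774597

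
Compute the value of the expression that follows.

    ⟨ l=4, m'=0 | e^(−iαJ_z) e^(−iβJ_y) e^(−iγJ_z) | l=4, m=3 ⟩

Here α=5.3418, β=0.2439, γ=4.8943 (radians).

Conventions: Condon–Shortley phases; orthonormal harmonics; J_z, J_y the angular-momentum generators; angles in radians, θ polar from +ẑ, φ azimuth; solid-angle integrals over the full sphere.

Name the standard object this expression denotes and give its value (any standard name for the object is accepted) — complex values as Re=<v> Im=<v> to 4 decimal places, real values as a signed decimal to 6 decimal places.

Wigner D-matrix element, Re=-0.0105 Im=-0.0173

This is a Wigner D-matrix element — the rotation-matrix element ⟨l m'| R(α,β,γ) |l m⟩ in the angular-momentum basis.
First d^4_{0,3}(β=0.2439), then the phase factors e^{-i(0)α} and e^{-i(3)γ}:
Half-angle: c=0.992573, s=0.121648. N=√(24·24·5040·1)=1703.830978
k: max(0,(3)−(0))=3 … min(4+(3),4−(0))=4
  k=3: (−1)^0·1703.8310/(144)·0.9926^5·0.1216^3 = +0.020521
  k=4: (−1)^1·1703.8310/(144)·0.9926^3·0.1216^5 = -0.000308
d^4_{0,3}(0.2439) = +0.020521 -0.000308 = +0.020212
D = (+1.000000+0.000000i)·(+0.020212)·(-0.519045-0.854747i) = -0.010491-0.017277i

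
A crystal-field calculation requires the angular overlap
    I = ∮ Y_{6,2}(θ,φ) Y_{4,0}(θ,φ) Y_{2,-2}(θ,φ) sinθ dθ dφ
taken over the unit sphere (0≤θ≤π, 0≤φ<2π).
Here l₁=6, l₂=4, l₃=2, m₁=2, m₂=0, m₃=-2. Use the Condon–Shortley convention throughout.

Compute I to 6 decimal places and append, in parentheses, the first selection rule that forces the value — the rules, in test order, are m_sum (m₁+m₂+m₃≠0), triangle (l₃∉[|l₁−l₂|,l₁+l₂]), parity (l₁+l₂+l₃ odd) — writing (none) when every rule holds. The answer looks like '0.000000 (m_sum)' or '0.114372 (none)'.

m-sum 0 ✓  L=12 even ✓  2≤2≤10 ✓
Π(2lᵢ+1) = 13×9×5 = 585
triangle coeff Δ(6,4,2) = 1/6435
Σ_t [4,4]: t=4:+1/2304 = 1/2304
(3j)²=5/143 [(6 4 2; 0 0 0)], sign=+1
Σ_t [4,4]: t=4:+1/13824 = 1/13824
(3j)²=14/1287 [(6 4 2; 2 0 -2)], sign=+1
⇒ 4πI² = 350/1573
I = (+1)√(350/1573/(4π)) = 0.13306527
No selection rule forces the value: the integral is nonzero (none).

0.133065 (none)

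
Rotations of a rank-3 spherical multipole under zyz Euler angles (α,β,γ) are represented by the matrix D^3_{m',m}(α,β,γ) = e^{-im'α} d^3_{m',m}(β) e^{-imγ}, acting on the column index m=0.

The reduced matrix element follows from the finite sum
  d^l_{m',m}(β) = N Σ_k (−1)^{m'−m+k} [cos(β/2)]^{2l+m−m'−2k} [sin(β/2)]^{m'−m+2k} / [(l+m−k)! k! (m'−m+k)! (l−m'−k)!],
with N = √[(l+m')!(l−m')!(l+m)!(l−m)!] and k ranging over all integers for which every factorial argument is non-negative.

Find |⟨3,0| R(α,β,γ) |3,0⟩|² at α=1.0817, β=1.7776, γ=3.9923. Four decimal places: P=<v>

P=0.0820

D^3_{0,0}(1.0817,1.7776,3.9923) = e^{-i·0·1.0817}·d^3_{0,0}(1.7776)·e^{-i·0·3.9923}. Compute d first:
c=cos(1.777600/2)=0.630344, s=sin(1.777600/2)=0.776316; N=√[6·6·6·6]=36.000000
k: max(0,(0)−(0))=0 … min(3+(0),3−(0))=3
  k=0: (−1)^0·36.0000/(36)·0.6303^6·0.7763^0 = +0.062729
  k=1: (−1)^1·36.0000/(4)·0.6303^4·0.7763^2 = -0.856308
  k=2: (−1)^2·36.0000/(4)·0.6303^2·0.7763^4 = +1.298828
  k=3: (−1)^3·36.0000/(36)·0.6303^0·0.7763^6 = -0.218892
d^3_{0,0}(1.7776) = +0.062729 -0.856308 +1.298828 -0.218892 = +0.286356
|D^3_{0,0}|² = |d^3_{0,0}(β)|² = (+0.286356)² = 0.082000 (the z-rotation phases have unit modulus)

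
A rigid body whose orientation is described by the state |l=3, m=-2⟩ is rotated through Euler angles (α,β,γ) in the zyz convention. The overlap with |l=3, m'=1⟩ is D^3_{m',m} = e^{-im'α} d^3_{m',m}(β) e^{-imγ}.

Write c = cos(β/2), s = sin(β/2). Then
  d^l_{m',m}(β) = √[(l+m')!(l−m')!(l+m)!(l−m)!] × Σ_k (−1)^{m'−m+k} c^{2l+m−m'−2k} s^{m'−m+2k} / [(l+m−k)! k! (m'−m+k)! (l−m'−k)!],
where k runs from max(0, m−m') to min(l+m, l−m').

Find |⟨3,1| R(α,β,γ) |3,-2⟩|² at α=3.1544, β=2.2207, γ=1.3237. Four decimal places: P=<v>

P=0.1696

Split into d^3_{1,-2}(β=2.2207) × two z-phases.
Half-angle: c=0.444348, s=0.895854. N=√(24·2·1·120)=75.894664
Admissible k: 0..1 (factorial args all ≥0)
  k=0: (−1)^3·75.8947/(12)·0.4443^3·0.8959^3 = -0.398944
  k=1: (−1)^4·75.8947/(24)·0.4443^1·0.8959^5 = +0.810793
d^3_{1,-2}(2.2207) = -0.398944 +0.810793 = +0.411849
|D^3_{1,-2}|² = |d^3_{1,-2}(β)|² = (+0.411849)² = 0.169620 (the z-rotation phases have unit modulus)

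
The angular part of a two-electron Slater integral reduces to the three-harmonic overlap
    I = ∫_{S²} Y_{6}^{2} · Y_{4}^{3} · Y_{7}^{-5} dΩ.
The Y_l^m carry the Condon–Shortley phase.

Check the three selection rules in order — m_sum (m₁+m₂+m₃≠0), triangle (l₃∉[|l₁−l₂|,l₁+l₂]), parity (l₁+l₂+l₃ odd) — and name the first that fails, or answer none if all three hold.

parity

azimuthal sum: 2 + 3 − 5 = 0  ✓
2 ≤ 7 ≤ 10 (triangle on l)  ✓
L = 6 + 4 + 7 = 17 (odd)  ✗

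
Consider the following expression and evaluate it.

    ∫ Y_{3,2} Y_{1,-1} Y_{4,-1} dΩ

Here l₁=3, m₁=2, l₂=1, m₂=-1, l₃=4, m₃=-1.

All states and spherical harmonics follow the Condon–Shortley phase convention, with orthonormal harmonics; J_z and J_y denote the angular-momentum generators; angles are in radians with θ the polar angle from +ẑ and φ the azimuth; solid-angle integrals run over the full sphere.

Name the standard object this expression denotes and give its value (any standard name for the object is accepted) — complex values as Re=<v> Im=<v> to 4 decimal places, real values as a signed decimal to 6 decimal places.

This is a Gaunt coefficient — the integral of a triple product of spherical harmonics over the sphere.
Checks pass: Σm=0; 8 even; l₃=4∈[2,4].
(2·3+1)(2·1+1)(2·4+1) = 189
Δ: 0! 6! 2! / 9! → 1/252
sum: t=0:+1/36 = 1/36
3j²(3 1 4; 0 0 0) = Δ·Π!·Σ² = 4/63  (sign +1)
sum: t=0:+1/240 = 1/240
3j²(3 1 4; 2 -1 -1) = Δ·Π!·Σ² = 1/84  (sign -1)
combine: 4πI² = 189·4/63·1/84 = 1/7
take √, sign -1: I = -0.10662181

Gaunt coefficient, -0.106622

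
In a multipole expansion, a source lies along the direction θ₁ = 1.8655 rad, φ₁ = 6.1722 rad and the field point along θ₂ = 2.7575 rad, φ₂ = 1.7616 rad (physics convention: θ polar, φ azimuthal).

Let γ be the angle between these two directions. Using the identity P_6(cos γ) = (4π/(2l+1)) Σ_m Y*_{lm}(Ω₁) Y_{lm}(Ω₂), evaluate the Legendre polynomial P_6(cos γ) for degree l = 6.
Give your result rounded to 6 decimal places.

-0.152277

Addition theorem: P_6(cos γ) = (4π/13) Σ_m Y*_{lm}(Ω₁) Y_{lm}(Ω₂), m = −6…6:
  m=-6: Y*=0.29161 - 0.22910j  Y=-0.00055 + 0.00122j  product 0.00012 + 0.00048j
  m=-5: Y*=-0.33143 + 0.20545j  Y=0.00935 + 0.00663j  product -0.00446 - 0.00028j
  m=-4: Y*=-0.01945 + 0.00925j  Y=0.04298 - 0.04111j  product -0.00046 + 0.00120j
  m=-3: Y*=0.32461 - 0.11226j  Y=-0.11111 - 0.17243j  product -0.05542 - 0.04350j
  m=-2: Y*=-0.08253 + 0.01863j  Y=-0.42064 + 0.16879j  product 0.03157 - 0.02176j
  m=-1: Y*=-0.30770 + 0.03429j  Y=0.09760 + 0.50531j  product -0.04736 - 0.15214j
  m=+0: Y*=0.11157 + 0.00000j  Y=-0.04935 + 0.00000j  product -0.00551 + 0.00000j
  m=+1: Y*=0.30770 + 0.03429j  Y=-0.09760 + 0.50531j  product -0.04736 + 0.15214j
  m=+2: Y*=-0.08253 - 0.01863j  Y=-0.42064 - 0.16879j  product 0.03157 + 0.02176j
  m=+3: Y*=-0.32461 - 0.11226j  Y=0.11111 - 0.17243j  product -0.05542 + 0.04350j
  m=+4: Y*=-0.01945 - 0.00925j  Y=0.04298 + 0.04111j  product -0.00046 - 0.00120j
  m=+5: Y*=0.33143 + 0.20545j  Y=-0.00935 + 0.00663j  product -0.00446 + 0.00028j
  m=+6: Y*=0.29161 + 0.22910j  Y=-0.00055 - 0.00122j  product 0.00012 - 0.00048j
Accumulated sum -0.15753 - 0.00000j; after 4π/(2l+1) scaling, -0.15228 - 0.00000j ⇒ P_6 = -0.152277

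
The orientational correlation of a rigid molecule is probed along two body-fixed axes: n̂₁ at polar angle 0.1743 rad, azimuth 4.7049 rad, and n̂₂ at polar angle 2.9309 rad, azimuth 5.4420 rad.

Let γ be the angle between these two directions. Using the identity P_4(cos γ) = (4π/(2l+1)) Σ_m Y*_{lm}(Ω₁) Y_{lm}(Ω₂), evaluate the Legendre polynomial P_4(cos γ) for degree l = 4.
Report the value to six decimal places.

Term-by-term m-sum for l=4 (normalisation 4π/9 = 1.396263):
  m=-4: Y*=0.00040 - 0.00001j  Y=-0.00083 - 0.00019j  product -0.00000 - 0.00000j
  m=-3: Y*=0.00014 + 0.00643j  Y=0.00913 - 0.00649j  product 0.00004 + 0.00006j
  m=-2: Y*=-0.05824 + 0.00087j  Y=-0.00928 + 0.08279j  product 0.00047 - 0.00483j
  m=-1: Y*=-0.00229 - 0.30618j  Y=-0.23823 - 0.26641j  product -0.08102 + 0.07355j
  m=+0: Y*=0.72238 + 0.00000j  Y=0.66829 + 0.00000j  product 0.48276 + 0.00000j
  m=+1: Y*=0.00229 - 0.30618j  Y=0.23823 - 0.26641j  product -0.08102 - 0.07355j
  m=+2: Y*=-0.05824 - 0.00087j  Y=-0.00928 - 0.08279j  product 0.00047 + 0.00483j
  m=+3: Y*=-0.00014 + 0.00643j  Y=-0.00913 - 0.00649j  product 0.00004 - 0.00006j
  m=+4: Y*=0.00040 + 0.00001j  Y=-0.00083 + 0.00019j  product -0.00000 + 0.00000j
Total Σ_m = 0.32174 + 0.00000j. Multiply by 1.396263: 0.44923 + 0.00000j. P_4(cos γ) = 0.449228

0.449228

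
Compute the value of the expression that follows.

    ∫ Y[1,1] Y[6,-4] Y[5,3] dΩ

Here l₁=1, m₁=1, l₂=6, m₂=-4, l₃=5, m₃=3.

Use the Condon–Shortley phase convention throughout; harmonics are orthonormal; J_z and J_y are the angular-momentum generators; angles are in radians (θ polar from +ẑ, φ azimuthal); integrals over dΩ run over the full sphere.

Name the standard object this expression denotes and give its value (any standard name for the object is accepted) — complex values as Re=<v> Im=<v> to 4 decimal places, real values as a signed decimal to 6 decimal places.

This is a Gaunt coefficient — the integral of a triple product of spherical harmonics over the sphere.
m-sum 0 ✓  L=12 even ✓  5≤5≤7 ✓
Π(2lᵢ+1) = 3×13×11 = 429
triangle coeff Δ(1,6,5) = 1/858
Σ_t [1,1]: t=1:−1/14400 = -1/14400
(3j)²=6/143 [(1 6 5; 0 0 0)], sign=+1
Σ_t [0,0]: t=0:+1/161280 = 1/161280
(3j)²=15/286 [(1 6 5; 1 -4 3)], sign=+1
⇒ 4πI² = 135/143
I = (+1)√(135/143/(4π)) = 0.27409047

Gaunt coefficient, +0.274090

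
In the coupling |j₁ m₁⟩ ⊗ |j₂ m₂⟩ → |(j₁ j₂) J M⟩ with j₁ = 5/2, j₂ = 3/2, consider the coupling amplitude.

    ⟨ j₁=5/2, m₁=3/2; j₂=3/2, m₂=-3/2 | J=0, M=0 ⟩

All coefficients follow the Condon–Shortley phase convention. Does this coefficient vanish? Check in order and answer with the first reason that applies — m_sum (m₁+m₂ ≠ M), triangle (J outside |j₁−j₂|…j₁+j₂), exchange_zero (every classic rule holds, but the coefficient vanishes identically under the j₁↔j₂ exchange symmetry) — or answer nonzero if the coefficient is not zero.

triangle

m-sum: m₁+m₂ = 3/2+(-3/2) = 0, M = 0  ✓
triangle: need |j₁−j₂| ≤ J ≤ j₁+j₂, i.e. J ∈ [1, 4]; J = 0 is outside ✗ ⇒ coefficient is 0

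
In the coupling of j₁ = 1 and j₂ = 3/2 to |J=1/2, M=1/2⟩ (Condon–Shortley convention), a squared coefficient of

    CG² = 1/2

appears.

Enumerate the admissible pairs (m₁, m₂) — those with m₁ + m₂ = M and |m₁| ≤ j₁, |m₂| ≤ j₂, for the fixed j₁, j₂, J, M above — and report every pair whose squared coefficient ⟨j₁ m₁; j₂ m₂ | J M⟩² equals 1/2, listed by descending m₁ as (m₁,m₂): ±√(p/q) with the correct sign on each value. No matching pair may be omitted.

(-1,3/2): +√(1/2)

Admissible pairs with m₁+m₂ = M = 1/2: (-1,3/2), (0,1/2), (1,-1/2)
  (m₁,m₂)=(1,-1/2): CG² = 1/6, CG = +√(1/6)
  (m₁,m₂)=(0,1/2): CG² = 1/3, CG = −√(1/3)
  (m₁,m₂)=(-1,3/2): CG² = 1/2, CG = +√(1/2)   ← matches the target
Pairs with CG² = 1/2: (-1,3/2): +√(1/2)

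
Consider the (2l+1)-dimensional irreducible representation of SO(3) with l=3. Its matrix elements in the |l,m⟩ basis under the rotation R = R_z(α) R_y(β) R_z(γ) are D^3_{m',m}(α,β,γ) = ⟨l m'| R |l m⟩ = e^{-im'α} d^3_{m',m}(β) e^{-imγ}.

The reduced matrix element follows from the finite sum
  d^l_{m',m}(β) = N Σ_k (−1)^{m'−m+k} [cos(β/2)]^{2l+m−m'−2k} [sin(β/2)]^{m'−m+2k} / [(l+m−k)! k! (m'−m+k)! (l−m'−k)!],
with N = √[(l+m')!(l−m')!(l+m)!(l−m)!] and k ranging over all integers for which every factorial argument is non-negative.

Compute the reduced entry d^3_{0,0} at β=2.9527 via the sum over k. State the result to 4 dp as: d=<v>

d^3_{0,0}(β=2.9527) via the finite sum:
c=cos(2.952700/2)=0.094306, s=sin(2.952700/2)=0.995543; N=√[6·6·6·6]=36.000000
Admissible k: 0..3 (factorial args all ≥0)
  k=0: (−1)^0·36.0000/(36)·0.0943^6·0.9955^0 = +0.000001
  k=1: (−1)^1·36.0000/(4)·0.0943^4·0.9955^2 = -0.000706
  k=2: (−1)^2·36.0000/(4)·0.0943^2·0.9955^4 = +0.078625
  k=3: (−1)^3·36.0000/(36)·0.0943^0·0.9955^6 = -0.973556
d^3_{0,0}(2.9527) = +0.000001 -0.000706 +0.078625 -0.973556 = -0.895635

d=-0.8956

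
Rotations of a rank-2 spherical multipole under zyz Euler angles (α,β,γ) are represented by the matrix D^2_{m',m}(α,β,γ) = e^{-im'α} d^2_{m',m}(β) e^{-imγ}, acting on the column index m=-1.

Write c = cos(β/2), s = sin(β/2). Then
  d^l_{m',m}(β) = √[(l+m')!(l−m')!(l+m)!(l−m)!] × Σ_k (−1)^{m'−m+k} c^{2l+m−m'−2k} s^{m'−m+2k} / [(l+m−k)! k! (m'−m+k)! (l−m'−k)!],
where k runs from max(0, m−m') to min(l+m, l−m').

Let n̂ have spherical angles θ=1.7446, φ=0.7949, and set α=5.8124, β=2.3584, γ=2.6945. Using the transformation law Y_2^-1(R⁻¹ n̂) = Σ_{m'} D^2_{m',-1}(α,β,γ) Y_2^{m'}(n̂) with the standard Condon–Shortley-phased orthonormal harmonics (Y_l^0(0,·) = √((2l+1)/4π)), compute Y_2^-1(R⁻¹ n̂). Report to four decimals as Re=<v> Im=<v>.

Re=0.1242 Im=0.2071

Need the full column D^2_{m',-1} for m'=−2..2 at α=5.8124, β=2.3584, γ=2.6945.
cos(β/2)=0.381664, sin(β/2)=0.924301
d^2_{-2,-1}: single k=1 term ⇒ +0.102775;  D = -0.018615+0.101075i
d^2_{-1,-1}: k∈[0..1] ⇒ +0.021219 -0.373346 = -0.352127;  D = +0.213920-0.279699i
d^2_{0,-1}: k∈[0..1] ⇒ -0.125873 +0.738240 = +0.612366;  D = -0.552176+0.264754i
d^2_{1,-1}: k∈[0..1] ⇒ +0.373346 -0.729884 = -0.356538;  D = +0.356438+0.008447i
d^2_{2,-1}: single k=0 term ⇒ -0.602770;  D = +0.530568+0.286058i
Y_2^{m'}(θ=1.7446,φ=0.7949) and Σ D·Y over m':
  (-0.0186+0.1011i)·(-0.0071-0.3747i)  (+0.2139-0.2797i)·(-0.0922+0.0939i)  (-0.5522+0.2648i)·(-0.2871+0.0000i)  (+0.3564+0.0084i)·(+0.0922+0.0939i)  (+0.5306+0.2861i)·(-0.0071+0.3747i)
Y_2^-1(R⁻¹ n̂) = +0.124188+0.207112i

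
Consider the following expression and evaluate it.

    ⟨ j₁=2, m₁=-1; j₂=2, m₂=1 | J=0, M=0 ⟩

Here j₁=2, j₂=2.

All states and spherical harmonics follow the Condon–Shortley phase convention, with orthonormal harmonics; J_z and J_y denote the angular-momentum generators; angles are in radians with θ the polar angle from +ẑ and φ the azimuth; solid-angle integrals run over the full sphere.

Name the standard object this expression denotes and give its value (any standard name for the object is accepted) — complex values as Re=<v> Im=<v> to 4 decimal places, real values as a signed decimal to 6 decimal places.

Clebsch–Gordan coefficient, −√(1/5) ≈ -0.447214

This is a Clebsch–Gordan (vector-coupling) coefficient.
triangle: 4!*0!*0!/5! = 24/120
(j±m)!: 1!*3!*3!*1!*0!*0! = 36
prefactor² = (2J+1)*Δ*N² = 36/5
  k=3: −1/(3!*1!*0!*0!*0!*0!) = -1/6
Σ = -1/6  ⇒  CG² = 36/5*(-1/6)² = 1/5
CG = −√(1/5) = -0.447214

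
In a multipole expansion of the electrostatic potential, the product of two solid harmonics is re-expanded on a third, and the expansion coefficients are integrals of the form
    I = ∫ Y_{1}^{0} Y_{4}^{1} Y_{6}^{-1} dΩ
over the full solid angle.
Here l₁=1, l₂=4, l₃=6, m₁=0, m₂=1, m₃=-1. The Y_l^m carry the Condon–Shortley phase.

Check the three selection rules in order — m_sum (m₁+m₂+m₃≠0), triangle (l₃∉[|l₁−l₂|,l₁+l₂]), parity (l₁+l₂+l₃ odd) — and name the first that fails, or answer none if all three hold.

triangle

azimuthal sum: 0 + 1 − 1 = 0  ✓
l₃ must lie in [3,5]; have l₃=6  ✗
L = 1 + 4 + 6 = 11 (odd)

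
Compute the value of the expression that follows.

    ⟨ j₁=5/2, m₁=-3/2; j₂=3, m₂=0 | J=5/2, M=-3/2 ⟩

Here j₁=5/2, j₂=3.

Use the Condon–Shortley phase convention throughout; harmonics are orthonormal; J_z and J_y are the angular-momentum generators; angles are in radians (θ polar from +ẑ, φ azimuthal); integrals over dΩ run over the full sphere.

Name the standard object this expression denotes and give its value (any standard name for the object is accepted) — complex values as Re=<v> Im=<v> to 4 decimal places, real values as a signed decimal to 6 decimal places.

Clebsch–Gordan coefficient, +√(7/30) ≈ +0.483046

This is a Clebsch–Gordan (vector-coupling) coefficient.
√[6·3!2!3!/9! · 1!4!3!3!1!4!] = √(864/35)
  +(−1)^2/∏(2,1,2,1,0,2)! = 1/8  (running 1/8)
  +(−1)^3/∏(3,0,1,0,1,3)! = -1/36  (running 7/72)
⟨..|..⟩ = √(864/35)·(7/72) = +0.483046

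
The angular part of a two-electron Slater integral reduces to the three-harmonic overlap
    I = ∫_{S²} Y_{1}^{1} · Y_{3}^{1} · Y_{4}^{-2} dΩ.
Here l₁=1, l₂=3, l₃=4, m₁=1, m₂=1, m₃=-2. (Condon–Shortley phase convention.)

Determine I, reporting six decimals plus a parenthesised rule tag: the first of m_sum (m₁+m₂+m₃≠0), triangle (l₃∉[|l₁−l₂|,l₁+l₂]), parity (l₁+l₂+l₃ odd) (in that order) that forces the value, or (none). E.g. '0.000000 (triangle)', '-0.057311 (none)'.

Rules hold: Σm=0, L=8 even, 2≤4≤4.
N = 3·7·9 = 189
Δ = 0!·2!·6!/9! = 1/252
Racah Σ t=0..0: t=0:+1/36 = 1/36
⇒ 3j(1 3 4; 0 0 0)² = 4/63, sgn +1
Racah Σ t=0..0: t=0:+1/96 = 1/96
⇒ 3j(1 3 4; 1 1 -2)² = 5/84, sgn +1
4πI² = N·(3j₀)²·(3jₘ)² = 5/7
I = +1·√(0.714286/4π) = 0.23841361
No selection rule forces the value: the integral is nonzero (none).

0.238414 (none)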